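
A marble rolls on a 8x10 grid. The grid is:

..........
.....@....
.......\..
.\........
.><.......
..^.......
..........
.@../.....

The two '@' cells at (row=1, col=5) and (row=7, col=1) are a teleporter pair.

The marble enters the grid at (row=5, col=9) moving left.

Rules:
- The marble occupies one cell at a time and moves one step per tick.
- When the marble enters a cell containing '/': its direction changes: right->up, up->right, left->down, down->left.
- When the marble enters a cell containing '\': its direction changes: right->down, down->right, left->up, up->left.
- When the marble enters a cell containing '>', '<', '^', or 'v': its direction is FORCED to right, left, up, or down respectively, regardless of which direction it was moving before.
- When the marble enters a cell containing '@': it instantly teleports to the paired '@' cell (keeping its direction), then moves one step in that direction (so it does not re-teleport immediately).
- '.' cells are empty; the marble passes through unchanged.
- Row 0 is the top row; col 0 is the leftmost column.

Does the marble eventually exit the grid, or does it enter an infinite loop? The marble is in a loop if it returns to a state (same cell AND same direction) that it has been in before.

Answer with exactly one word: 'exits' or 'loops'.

Answer: loops

Derivation:
Step 1: enter (5,9), '.' pass, move left to (5,8)
Step 2: enter (5,8), '.' pass, move left to (5,7)
Step 3: enter (5,7), '.' pass, move left to (5,6)
Step 4: enter (5,6), '.' pass, move left to (5,5)
Step 5: enter (5,5), '.' pass, move left to (5,4)
Step 6: enter (5,4), '.' pass, move left to (5,3)
Step 7: enter (5,3), '.' pass, move left to (5,2)
Step 8: enter (5,2), '^' forces left->up, move up to (4,2)
Step 9: enter (4,2), '<' forces up->left, move left to (4,1)
Step 10: enter (4,1), '>' forces left->right, move right to (4,2)
Step 11: enter (4,2), '<' forces right->left, move left to (4,1)
Step 12: at (4,1) dir=left — LOOP DETECTED (seen before)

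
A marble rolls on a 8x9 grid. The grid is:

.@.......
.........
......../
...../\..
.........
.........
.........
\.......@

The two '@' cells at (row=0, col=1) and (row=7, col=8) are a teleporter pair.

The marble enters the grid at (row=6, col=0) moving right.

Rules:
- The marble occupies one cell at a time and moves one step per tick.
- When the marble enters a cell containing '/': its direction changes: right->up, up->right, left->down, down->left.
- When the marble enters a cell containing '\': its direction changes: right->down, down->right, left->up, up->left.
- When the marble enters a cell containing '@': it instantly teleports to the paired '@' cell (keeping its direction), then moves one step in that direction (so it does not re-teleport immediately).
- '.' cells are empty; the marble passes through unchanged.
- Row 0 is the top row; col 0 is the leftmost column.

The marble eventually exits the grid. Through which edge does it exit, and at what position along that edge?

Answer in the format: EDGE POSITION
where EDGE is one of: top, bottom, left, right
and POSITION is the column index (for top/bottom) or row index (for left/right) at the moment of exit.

Step 1: enter (6,0), '.' pass, move right to (6,1)
Step 2: enter (6,1), '.' pass, move right to (6,2)
Step 3: enter (6,2), '.' pass, move right to (6,3)
Step 4: enter (6,3), '.' pass, move right to (6,4)
Step 5: enter (6,4), '.' pass, move right to (6,5)
Step 6: enter (6,5), '.' pass, move right to (6,6)
Step 7: enter (6,6), '.' pass, move right to (6,7)
Step 8: enter (6,7), '.' pass, move right to (6,8)
Step 9: enter (6,8), '.' pass, move right to (6,9)
Step 10: at (6,9) — EXIT via right edge, pos 6

Answer: right 6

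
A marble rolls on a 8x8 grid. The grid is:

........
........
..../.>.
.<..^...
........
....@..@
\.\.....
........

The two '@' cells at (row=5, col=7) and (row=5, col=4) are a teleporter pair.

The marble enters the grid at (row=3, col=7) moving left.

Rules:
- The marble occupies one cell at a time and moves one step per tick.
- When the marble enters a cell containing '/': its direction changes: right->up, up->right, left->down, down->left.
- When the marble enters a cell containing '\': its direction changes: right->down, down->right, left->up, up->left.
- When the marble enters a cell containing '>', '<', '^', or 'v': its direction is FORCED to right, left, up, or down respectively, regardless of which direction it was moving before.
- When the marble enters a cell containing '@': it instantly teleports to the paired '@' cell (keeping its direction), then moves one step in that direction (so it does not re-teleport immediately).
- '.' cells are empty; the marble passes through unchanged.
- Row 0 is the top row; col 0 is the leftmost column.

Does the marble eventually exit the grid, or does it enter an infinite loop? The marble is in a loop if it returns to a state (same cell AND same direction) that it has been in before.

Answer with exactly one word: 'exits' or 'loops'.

Step 1: enter (3,7), '.' pass, move left to (3,6)
Step 2: enter (3,6), '.' pass, move left to (3,5)
Step 3: enter (3,5), '.' pass, move left to (3,4)
Step 4: enter (3,4), '^' forces left->up, move up to (2,4)
Step 5: enter (2,4), '/' deflects up->right, move right to (2,5)
Step 6: enter (2,5), '.' pass, move right to (2,6)
Step 7: enter (2,6), '>' forces right->right, move right to (2,7)
Step 8: enter (2,7), '.' pass, move right to (2,8)
Step 9: at (2,8) — EXIT via right edge, pos 2

Answer: exits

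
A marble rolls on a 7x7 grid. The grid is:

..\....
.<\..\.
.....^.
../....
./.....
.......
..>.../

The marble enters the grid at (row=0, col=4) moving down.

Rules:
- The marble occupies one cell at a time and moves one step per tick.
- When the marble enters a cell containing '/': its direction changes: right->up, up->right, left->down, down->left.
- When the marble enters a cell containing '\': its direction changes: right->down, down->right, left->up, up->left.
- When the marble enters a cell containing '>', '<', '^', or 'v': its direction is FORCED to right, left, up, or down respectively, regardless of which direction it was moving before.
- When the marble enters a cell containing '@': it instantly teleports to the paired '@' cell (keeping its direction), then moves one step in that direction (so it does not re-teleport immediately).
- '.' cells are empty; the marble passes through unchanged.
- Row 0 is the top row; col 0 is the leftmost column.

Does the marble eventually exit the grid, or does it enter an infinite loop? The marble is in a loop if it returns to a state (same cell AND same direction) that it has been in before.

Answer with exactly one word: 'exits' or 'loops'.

Step 1: enter (0,4), '.' pass, move down to (1,4)
Step 2: enter (1,4), '.' pass, move down to (2,4)
Step 3: enter (2,4), '.' pass, move down to (3,4)
Step 4: enter (3,4), '.' pass, move down to (4,4)
Step 5: enter (4,4), '.' pass, move down to (5,4)
Step 6: enter (5,4), '.' pass, move down to (6,4)
Step 7: enter (6,4), '.' pass, move down to (7,4)
Step 8: at (7,4) — EXIT via bottom edge, pos 4

Answer: exits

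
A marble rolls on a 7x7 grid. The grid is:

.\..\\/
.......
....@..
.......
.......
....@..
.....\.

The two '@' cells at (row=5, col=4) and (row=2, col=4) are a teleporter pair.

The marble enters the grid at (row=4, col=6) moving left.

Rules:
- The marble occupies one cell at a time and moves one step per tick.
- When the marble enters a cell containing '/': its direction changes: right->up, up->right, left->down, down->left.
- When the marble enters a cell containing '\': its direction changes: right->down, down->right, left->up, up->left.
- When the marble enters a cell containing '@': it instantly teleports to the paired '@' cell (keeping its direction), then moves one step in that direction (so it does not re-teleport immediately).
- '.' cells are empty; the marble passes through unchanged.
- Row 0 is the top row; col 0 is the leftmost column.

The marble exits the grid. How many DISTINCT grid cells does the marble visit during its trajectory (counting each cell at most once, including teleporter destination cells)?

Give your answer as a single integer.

Answer: 7

Derivation:
Step 1: enter (4,6), '.' pass, move left to (4,5)
Step 2: enter (4,5), '.' pass, move left to (4,4)
Step 3: enter (4,4), '.' pass, move left to (4,3)
Step 4: enter (4,3), '.' pass, move left to (4,2)
Step 5: enter (4,2), '.' pass, move left to (4,1)
Step 6: enter (4,1), '.' pass, move left to (4,0)
Step 7: enter (4,0), '.' pass, move left to (4,-1)
Step 8: at (4,-1) — EXIT via left edge, pos 4
Distinct cells visited: 7 (path length 7)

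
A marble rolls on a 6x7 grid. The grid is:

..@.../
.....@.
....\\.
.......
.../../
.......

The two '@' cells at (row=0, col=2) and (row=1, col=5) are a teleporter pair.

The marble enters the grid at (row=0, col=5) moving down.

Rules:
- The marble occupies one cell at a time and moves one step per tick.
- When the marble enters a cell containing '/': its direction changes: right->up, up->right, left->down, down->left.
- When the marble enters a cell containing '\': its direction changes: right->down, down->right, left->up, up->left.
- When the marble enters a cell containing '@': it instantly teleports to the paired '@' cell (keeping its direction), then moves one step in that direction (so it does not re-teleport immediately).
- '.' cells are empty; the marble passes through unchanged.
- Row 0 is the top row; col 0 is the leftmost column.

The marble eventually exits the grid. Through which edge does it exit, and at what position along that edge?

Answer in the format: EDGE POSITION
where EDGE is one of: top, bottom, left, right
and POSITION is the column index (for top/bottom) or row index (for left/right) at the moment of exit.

Answer: bottom 2

Derivation:
Step 1: enter (0,5), '.' pass, move down to (1,5)
Step 2: enter (1,5), '@' teleport (1,5)->(0,2), also enter (0,2), move down to (1,2)
Step 3: enter (1,2), '.' pass, move down to (2,2)
Step 4: enter (2,2), '.' pass, move down to (3,2)
Step 5: enter (3,2), '.' pass, move down to (4,2)
Step 6: enter (4,2), '.' pass, move down to (5,2)
Step 7: enter (5,2), '.' pass, move down to (6,2)
Step 8: at (6,2) — EXIT via bottom edge, pos 2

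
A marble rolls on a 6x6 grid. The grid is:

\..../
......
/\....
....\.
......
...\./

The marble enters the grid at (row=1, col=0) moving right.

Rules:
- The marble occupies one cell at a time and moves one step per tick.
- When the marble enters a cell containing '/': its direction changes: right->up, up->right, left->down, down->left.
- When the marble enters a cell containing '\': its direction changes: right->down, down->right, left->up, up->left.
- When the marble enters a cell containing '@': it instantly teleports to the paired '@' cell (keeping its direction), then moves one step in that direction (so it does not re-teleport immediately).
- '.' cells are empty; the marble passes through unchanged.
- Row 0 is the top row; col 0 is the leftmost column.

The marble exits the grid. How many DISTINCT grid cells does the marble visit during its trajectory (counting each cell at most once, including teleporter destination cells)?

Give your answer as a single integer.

Step 1: enter (1,0), '.' pass, move right to (1,1)
Step 2: enter (1,1), '.' pass, move right to (1,2)
Step 3: enter (1,2), '.' pass, move right to (1,3)
Step 4: enter (1,3), '.' pass, move right to (1,4)
Step 5: enter (1,4), '.' pass, move right to (1,5)
Step 6: enter (1,5), '.' pass, move right to (1,6)
Step 7: at (1,6) — EXIT via right edge, pos 1
Distinct cells visited: 6 (path length 6)

Answer: 6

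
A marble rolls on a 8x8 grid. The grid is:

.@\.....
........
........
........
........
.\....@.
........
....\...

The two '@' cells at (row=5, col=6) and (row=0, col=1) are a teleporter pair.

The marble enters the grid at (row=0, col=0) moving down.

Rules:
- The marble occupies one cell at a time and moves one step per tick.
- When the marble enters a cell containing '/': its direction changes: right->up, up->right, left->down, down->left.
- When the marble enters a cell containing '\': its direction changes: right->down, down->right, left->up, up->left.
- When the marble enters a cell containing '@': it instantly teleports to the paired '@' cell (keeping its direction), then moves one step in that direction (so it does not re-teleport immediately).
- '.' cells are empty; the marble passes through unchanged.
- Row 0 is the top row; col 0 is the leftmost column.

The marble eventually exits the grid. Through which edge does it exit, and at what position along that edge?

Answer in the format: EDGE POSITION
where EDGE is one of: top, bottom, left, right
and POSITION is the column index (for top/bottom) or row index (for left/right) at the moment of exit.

Answer: bottom 0

Derivation:
Step 1: enter (0,0), '.' pass, move down to (1,0)
Step 2: enter (1,0), '.' pass, move down to (2,0)
Step 3: enter (2,0), '.' pass, move down to (3,0)
Step 4: enter (3,0), '.' pass, move down to (4,0)
Step 5: enter (4,0), '.' pass, move down to (5,0)
Step 6: enter (5,0), '.' pass, move down to (6,0)
Step 7: enter (6,0), '.' pass, move down to (7,0)
Step 8: enter (7,0), '.' pass, move down to (8,0)
Step 9: at (8,0) — EXIT via bottom edge, pos 0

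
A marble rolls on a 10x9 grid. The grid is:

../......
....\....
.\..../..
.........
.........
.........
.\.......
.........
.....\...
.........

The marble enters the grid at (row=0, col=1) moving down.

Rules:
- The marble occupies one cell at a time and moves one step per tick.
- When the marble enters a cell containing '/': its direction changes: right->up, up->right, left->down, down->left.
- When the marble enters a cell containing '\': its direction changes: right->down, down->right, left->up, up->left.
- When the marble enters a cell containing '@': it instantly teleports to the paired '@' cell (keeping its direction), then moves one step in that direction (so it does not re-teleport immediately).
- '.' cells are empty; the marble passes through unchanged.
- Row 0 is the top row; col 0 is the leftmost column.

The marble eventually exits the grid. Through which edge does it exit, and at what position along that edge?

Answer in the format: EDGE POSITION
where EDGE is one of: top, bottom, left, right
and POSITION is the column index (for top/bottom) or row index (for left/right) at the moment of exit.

Answer: top 6

Derivation:
Step 1: enter (0,1), '.' pass, move down to (1,1)
Step 2: enter (1,1), '.' pass, move down to (2,1)
Step 3: enter (2,1), '\' deflects down->right, move right to (2,2)
Step 4: enter (2,2), '.' pass, move right to (2,3)
Step 5: enter (2,3), '.' pass, move right to (2,4)
Step 6: enter (2,4), '.' pass, move right to (2,5)
Step 7: enter (2,5), '.' pass, move right to (2,6)
Step 8: enter (2,6), '/' deflects right->up, move up to (1,6)
Step 9: enter (1,6), '.' pass, move up to (0,6)
Step 10: enter (0,6), '.' pass, move up to (-1,6)
Step 11: at (-1,6) — EXIT via top edge, pos 6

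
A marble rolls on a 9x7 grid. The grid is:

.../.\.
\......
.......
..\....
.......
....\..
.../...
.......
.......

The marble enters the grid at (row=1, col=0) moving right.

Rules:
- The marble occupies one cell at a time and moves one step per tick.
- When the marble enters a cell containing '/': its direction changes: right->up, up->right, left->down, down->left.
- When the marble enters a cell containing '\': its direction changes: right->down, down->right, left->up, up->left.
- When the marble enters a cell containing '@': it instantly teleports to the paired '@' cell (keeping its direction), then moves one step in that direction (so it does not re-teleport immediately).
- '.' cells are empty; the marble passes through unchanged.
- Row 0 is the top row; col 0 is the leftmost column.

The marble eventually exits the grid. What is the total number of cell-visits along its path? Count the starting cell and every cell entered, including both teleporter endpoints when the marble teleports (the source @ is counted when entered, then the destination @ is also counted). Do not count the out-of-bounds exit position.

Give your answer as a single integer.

Answer: 8

Derivation:
Step 1: enter (1,0), '\' deflects right->down, move down to (2,0)
Step 2: enter (2,0), '.' pass, move down to (3,0)
Step 3: enter (3,0), '.' pass, move down to (4,0)
Step 4: enter (4,0), '.' pass, move down to (5,0)
Step 5: enter (5,0), '.' pass, move down to (6,0)
Step 6: enter (6,0), '.' pass, move down to (7,0)
Step 7: enter (7,0), '.' pass, move down to (8,0)
Step 8: enter (8,0), '.' pass, move down to (9,0)
Step 9: at (9,0) — EXIT via bottom edge, pos 0
Path length (cell visits): 8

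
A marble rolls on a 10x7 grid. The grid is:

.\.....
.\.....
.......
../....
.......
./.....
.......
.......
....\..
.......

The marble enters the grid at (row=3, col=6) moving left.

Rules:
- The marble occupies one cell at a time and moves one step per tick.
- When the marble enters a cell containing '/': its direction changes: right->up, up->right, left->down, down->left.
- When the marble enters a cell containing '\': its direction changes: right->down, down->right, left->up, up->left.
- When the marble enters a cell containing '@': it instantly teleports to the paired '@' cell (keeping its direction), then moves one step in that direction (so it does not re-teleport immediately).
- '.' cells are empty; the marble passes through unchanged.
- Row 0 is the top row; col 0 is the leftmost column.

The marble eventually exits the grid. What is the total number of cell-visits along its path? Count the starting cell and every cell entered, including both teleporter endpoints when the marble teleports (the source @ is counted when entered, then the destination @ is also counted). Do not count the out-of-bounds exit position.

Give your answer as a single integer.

Answer: 11

Derivation:
Step 1: enter (3,6), '.' pass, move left to (3,5)
Step 2: enter (3,5), '.' pass, move left to (3,4)
Step 3: enter (3,4), '.' pass, move left to (3,3)
Step 4: enter (3,3), '.' pass, move left to (3,2)
Step 5: enter (3,2), '/' deflects left->down, move down to (4,2)
Step 6: enter (4,2), '.' pass, move down to (5,2)
Step 7: enter (5,2), '.' pass, move down to (6,2)
Step 8: enter (6,2), '.' pass, move down to (7,2)
Step 9: enter (7,2), '.' pass, move down to (8,2)
Step 10: enter (8,2), '.' pass, move down to (9,2)
Step 11: enter (9,2), '.' pass, move down to (10,2)
Step 12: at (10,2) — EXIT via bottom edge, pos 2
Path length (cell visits): 11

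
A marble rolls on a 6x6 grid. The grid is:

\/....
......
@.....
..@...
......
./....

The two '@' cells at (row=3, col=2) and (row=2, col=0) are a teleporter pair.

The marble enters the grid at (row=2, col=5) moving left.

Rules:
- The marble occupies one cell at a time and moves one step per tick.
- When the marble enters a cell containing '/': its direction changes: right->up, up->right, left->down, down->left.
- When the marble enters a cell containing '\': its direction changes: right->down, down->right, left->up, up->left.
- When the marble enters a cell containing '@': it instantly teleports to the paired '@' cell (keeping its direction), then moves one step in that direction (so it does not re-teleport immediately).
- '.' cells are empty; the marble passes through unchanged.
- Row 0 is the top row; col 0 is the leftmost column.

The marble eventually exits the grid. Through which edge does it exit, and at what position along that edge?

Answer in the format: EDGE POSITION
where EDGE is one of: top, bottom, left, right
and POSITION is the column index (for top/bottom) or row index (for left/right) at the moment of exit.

Answer: left 3

Derivation:
Step 1: enter (2,5), '.' pass, move left to (2,4)
Step 2: enter (2,4), '.' pass, move left to (2,3)
Step 3: enter (2,3), '.' pass, move left to (2,2)
Step 4: enter (2,2), '.' pass, move left to (2,1)
Step 5: enter (2,1), '.' pass, move left to (2,0)
Step 6: enter (2,0), '@' teleport (2,0)->(3,2), also enter (3,2), move left to (3,1)
Step 7: enter (3,1), '.' pass, move left to (3,0)
Step 8: enter (3,0), '.' pass, move left to (3,-1)
Step 9: at (3,-1) — EXIT via left edge, pos 3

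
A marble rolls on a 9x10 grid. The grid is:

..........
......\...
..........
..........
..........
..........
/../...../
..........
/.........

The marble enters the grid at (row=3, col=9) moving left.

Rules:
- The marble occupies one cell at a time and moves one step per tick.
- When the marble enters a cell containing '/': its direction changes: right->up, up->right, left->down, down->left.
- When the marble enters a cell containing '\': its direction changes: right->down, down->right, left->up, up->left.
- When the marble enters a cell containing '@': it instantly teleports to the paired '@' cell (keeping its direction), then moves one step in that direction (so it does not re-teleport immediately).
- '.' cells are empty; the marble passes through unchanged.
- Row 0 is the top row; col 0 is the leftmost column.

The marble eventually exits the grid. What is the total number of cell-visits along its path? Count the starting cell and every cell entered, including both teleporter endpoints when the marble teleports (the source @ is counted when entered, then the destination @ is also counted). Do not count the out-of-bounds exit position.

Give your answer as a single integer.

Step 1: enter (3,9), '.' pass, move left to (3,8)
Step 2: enter (3,8), '.' pass, move left to (3,7)
Step 3: enter (3,7), '.' pass, move left to (3,6)
Step 4: enter (3,6), '.' pass, move left to (3,5)
Step 5: enter (3,5), '.' pass, move left to (3,4)
Step 6: enter (3,4), '.' pass, move left to (3,3)
Step 7: enter (3,3), '.' pass, move left to (3,2)
Step 8: enter (3,2), '.' pass, move left to (3,1)
Step 9: enter (3,1), '.' pass, move left to (3,0)
Step 10: enter (3,0), '.' pass, move left to (3,-1)
Step 11: at (3,-1) — EXIT via left edge, pos 3
Path length (cell visits): 10

Answer: 10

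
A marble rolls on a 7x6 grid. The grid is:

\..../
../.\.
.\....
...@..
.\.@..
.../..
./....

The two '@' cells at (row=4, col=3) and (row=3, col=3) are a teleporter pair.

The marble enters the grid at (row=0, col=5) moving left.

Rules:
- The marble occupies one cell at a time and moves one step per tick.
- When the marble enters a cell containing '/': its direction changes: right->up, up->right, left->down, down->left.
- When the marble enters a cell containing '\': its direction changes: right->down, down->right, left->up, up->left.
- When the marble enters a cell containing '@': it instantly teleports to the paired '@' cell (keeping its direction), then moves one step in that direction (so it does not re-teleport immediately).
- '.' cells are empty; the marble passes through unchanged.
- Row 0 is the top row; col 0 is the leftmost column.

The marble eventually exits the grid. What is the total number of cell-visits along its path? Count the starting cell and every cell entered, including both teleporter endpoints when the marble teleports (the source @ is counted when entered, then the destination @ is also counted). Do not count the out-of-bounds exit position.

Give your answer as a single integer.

Answer: 7

Derivation:
Step 1: enter (0,5), '/' deflects left->down, move down to (1,5)
Step 2: enter (1,5), '.' pass, move down to (2,5)
Step 3: enter (2,5), '.' pass, move down to (3,5)
Step 4: enter (3,5), '.' pass, move down to (4,5)
Step 5: enter (4,5), '.' pass, move down to (5,5)
Step 6: enter (5,5), '.' pass, move down to (6,5)
Step 7: enter (6,5), '.' pass, move down to (7,5)
Step 8: at (7,5) — EXIT via bottom edge, pos 5
Path length (cell visits): 7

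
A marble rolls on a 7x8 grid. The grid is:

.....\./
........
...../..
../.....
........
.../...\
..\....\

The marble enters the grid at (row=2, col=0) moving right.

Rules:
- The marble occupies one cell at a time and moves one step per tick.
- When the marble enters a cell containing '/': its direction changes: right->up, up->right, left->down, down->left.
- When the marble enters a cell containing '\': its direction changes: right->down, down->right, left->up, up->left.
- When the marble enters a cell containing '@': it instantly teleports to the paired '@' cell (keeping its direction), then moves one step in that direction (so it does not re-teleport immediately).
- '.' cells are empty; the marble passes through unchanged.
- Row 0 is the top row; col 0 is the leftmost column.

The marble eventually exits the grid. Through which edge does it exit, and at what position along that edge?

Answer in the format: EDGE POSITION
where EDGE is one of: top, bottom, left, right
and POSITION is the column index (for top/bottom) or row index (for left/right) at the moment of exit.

Answer: left 0

Derivation:
Step 1: enter (2,0), '.' pass, move right to (2,1)
Step 2: enter (2,1), '.' pass, move right to (2,2)
Step 3: enter (2,2), '.' pass, move right to (2,3)
Step 4: enter (2,3), '.' pass, move right to (2,4)
Step 5: enter (2,4), '.' pass, move right to (2,5)
Step 6: enter (2,5), '/' deflects right->up, move up to (1,5)
Step 7: enter (1,5), '.' pass, move up to (0,5)
Step 8: enter (0,5), '\' deflects up->left, move left to (0,4)
Step 9: enter (0,4), '.' pass, move left to (0,3)
Step 10: enter (0,3), '.' pass, move left to (0,2)
Step 11: enter (0,2), '.' pass, move left to (0,1)
Step 12: enter (0,1), '.' pass, move left to (0,0)
Step 13: enter (0,0), '.' pass, move left to (0,-1)
Step 14: at (0,-1) — EXIT via left edge, pos 0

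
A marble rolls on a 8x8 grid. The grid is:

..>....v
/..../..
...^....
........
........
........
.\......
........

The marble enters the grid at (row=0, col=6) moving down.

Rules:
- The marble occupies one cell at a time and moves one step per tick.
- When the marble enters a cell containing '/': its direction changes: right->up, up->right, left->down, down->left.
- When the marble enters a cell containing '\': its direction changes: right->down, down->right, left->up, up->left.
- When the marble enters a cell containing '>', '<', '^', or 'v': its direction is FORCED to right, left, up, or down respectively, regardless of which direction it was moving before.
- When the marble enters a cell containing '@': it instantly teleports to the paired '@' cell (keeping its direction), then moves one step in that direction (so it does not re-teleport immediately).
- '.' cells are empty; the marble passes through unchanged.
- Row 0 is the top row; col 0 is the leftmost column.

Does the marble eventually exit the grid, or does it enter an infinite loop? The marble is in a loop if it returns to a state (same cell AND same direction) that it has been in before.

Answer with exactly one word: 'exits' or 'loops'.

Step 1: enter (0,6), '.' pass, move down to (1,6)
Step 2: enter (1,6), '.' pass, move down to (2,6)
Step 3: enter (2,6), '.' pass, move down to (3,6)
Step 4: enter (3,6), '.' pass, move down to (4,6)
Step 5: enter (4,6), '.' pass, move down to (5,6)
Step 6: enter (5,6), '.' pass, move down to (6,6)
Step 7: enter (6,6), '.' pass, move down to (7,6)
Step 8: enter (7,6), '.' pass, move down to (8,6)
Step 9: at (8,6) — EXIT via bottom edge, pos 6

Answer: exits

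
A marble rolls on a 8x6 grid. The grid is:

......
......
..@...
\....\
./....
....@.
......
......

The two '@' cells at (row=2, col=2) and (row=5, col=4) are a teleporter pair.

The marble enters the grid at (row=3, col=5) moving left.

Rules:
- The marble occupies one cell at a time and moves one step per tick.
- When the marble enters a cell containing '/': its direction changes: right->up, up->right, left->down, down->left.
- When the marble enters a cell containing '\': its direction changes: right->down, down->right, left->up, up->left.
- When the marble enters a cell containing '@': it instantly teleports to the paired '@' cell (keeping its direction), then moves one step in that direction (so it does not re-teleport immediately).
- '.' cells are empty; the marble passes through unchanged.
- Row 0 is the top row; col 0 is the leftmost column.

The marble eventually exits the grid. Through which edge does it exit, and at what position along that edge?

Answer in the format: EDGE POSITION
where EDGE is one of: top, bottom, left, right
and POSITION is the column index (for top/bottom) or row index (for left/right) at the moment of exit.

Step 1: enter (3,5), '\' deflects left->up, move up to (2,5)
Step 2: enter (2,5), '.' pass, move up to (1,5)
Step 3: enter (1,5), '.' pass, move up to (0,5)
Step 4: enter (0,5), '.' pass, move up to (-1,5)
Step 5: at (-1,5) — EXIT via top edge, pos 5

Answer: top 5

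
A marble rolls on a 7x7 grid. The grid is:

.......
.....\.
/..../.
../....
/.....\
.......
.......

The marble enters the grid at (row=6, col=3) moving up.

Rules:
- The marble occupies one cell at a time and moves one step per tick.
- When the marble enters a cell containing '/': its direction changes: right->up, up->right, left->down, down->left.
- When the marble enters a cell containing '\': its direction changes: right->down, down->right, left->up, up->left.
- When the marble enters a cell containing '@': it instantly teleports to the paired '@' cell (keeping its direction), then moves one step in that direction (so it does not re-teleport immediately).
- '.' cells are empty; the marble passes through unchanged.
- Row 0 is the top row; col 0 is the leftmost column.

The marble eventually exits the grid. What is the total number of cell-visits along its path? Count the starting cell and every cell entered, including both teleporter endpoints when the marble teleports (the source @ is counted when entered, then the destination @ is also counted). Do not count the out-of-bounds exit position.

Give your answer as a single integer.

Answer: 7

Derivation:
Step 1: enter (6,3), '.' pass, move up to (5,3)
Step 2: enter (5,3), '.' pass, move up to (4,3)
Step 3: enter (4,3), '.' pass, move up to (3,3)
Step 4: enter (3,3), '.' pass, move up to (2,3)
Step 5: enter (2,3), '.' pass, move up to (1,3)
Step 6: enter (1,3), '.' pass, move up to (0,3)
Step 7: enter (0,3), '.' pass, move up to (-1,3)
Step 8: at (-1,3) — EXIT via top edge, pos 3
Path length (cell visits): 7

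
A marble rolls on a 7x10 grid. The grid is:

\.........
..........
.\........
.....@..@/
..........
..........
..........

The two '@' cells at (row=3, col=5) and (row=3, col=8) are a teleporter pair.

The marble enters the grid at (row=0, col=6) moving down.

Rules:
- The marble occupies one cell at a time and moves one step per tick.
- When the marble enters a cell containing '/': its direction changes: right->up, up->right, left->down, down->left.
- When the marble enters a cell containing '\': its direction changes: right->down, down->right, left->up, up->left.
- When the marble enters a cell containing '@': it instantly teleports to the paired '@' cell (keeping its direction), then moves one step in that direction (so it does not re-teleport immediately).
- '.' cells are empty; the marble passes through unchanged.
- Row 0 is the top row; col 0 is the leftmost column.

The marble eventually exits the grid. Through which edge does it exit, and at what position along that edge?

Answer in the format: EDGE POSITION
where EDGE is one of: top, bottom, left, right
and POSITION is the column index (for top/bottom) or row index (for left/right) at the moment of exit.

Answer: bottom 6

Derivation:
Step 1: enter (0,6), '.' pass, move down to (1,6)
Step 2: enter (1,6), '.' pass, move down to (2,6)
Step 3: enter (2,6), '.' pass, move down to (3,6)
Step 4: enter (3,6), '.' pass, move down to (4,6)
Step 5: enter (4,6), '.' pass, move down to (5,6)
Step 6: enter (5,6), '.' pass, move down to (6,6)
Step 7: enter (6,6), '.' pass, move down to (7,6)
Step 8: at (7,6) — EXIT via bottom edge, pos 6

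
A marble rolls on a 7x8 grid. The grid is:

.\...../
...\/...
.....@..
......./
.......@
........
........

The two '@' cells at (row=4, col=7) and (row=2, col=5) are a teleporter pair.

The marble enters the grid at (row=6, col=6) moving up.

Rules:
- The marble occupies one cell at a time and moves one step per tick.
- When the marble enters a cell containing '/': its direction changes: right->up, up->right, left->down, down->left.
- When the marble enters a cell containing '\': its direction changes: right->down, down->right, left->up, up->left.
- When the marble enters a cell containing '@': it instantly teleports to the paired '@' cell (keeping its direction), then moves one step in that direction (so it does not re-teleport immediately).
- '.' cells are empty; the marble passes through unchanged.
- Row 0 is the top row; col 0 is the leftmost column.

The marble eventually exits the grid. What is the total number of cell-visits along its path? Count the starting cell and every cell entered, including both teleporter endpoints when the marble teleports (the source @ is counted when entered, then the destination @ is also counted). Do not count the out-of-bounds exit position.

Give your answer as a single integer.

Step 1: enter (6,6), '.' pass, move up to (5,6)
Step 2: enter (5,6), '.' pass, move up to (4,6)
Step 3: enter (4,6), '.' pass, move up to (3,6)
Step 4: enter (3,6), '.' pass, move up to (2,6)
Step 5: enter (2,6), '.' pass, move up to (1,6)
Step 6: enter (1,6), '.' pass, move up to (0,6)
Step 7: enter (0,6), '.' pass, move up to (-1,6)
Step 8: at (-1,6) — EXIT via top edge, pos 6
Path length (cell visits): 7

Answer: 7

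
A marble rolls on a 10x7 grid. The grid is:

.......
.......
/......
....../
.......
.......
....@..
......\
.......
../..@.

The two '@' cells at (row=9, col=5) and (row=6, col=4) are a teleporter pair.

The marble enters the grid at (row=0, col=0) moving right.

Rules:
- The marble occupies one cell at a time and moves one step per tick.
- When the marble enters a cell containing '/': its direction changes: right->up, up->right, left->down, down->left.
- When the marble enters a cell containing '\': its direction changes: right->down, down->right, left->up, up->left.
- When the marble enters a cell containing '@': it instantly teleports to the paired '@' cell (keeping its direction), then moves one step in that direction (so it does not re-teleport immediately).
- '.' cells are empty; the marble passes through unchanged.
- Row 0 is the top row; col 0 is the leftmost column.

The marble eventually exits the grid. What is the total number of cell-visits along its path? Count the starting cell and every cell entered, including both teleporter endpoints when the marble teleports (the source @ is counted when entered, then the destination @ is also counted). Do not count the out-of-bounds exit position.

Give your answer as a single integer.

Step 1: enter (0,0), '.' pass, move right to (0,1)
Step 2: enter (0,1), '.' pass, move right to (0,2)
Step 3: enter (0,2), '.' pass, move right to (0,3)
Step 4: enter (0,3), '.' pass, move right to (0,4)
Step 5: enter (0,4), '.' pass, move right to (0,5)
Step 6: enter (0,5), '.' pass, move right to (0,6)
Step 7: enter (0,6), '.' pass, move right to (0,7)
Step 8: at (0,7) — EXIT via right edge, pos 0
Path length (cell visits): 7

Answer: 7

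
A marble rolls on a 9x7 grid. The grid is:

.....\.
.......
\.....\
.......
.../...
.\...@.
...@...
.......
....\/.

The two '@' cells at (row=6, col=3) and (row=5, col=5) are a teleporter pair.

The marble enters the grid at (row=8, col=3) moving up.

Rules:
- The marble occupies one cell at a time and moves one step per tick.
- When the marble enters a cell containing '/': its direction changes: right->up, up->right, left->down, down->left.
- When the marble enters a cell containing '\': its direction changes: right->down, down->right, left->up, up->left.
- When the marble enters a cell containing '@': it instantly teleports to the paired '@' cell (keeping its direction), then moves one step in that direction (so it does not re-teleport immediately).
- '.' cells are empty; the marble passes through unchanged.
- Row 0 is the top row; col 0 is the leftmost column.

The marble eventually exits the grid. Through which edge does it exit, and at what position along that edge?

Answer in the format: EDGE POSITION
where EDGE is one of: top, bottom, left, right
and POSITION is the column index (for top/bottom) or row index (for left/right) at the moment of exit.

Step 1: enter (8,3), '.' pass, move up to (7,3)
Step 2: enter (7,3), '.' pass, move up to (6,3)
Step 3: enter (6,3), '@' teleport (6,3)->(5,5), also enter (5,5), move up to (4,5)
Step 4: enter (4,5), '.' pass, move up to (3,5)
Step 5: enter (3,5), '.' pass, move up to (2,5)
Step 6: enter (2,5), '.' pass, move up to (1,5)
Step 7: enter (1,5), '.' pass, move up to (0,5)
Step 8: enter (0,5), '\' deflects up->left, move left to (0,4)
Step 9: enter (0,4), '.' pass, move left to (0,3)
Step 10: enter (0,3), '.' pass, move left to (0,2)
Step 11: enter (0,2), '.' pass, move left to (0,1)
Step 12: enter (0,1), '.' pass, move left to (0,0)
Step 13: enter (0,0), '.' pass, move left to (0,-1)
Step 14: at (0,-1) — EXIT via left edge, pos 0

Answer: left 0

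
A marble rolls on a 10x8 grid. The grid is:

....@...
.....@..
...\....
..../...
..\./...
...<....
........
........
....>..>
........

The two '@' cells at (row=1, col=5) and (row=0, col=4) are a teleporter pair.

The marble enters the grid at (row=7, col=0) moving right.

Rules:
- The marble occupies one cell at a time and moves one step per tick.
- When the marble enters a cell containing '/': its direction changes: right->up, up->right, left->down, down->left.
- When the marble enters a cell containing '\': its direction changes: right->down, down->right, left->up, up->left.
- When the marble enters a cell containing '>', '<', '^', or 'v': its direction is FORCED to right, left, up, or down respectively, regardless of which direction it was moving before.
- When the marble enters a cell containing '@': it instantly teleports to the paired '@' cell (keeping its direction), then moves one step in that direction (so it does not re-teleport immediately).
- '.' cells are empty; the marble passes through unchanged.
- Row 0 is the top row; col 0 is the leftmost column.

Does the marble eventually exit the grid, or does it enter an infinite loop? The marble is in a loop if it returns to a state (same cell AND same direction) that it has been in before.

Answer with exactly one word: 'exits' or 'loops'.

Step 1: enter (7,0), '.' pass, move right to (7,1)
Step 2: enter (7,1), '.' pass, move right to (7,2)
Step 3: enter (7,2), '.' pass, move right to (7,3)
Step 4: enter (7,3), '.' pass, move right to (7,4)
Step 5: enter (7,4), '.' pass, move right to (7,5)
Step 6: enter (7,5), '.' pass, move right to (7,6)
Step 7: enter (7,6), '.' pass, move right to (7,7)
Step 8: enter (7,7), '.' pass, move right to (7,8)
Step 9: at (7,8) — EXIT via right edge, pos 7

Answer: exits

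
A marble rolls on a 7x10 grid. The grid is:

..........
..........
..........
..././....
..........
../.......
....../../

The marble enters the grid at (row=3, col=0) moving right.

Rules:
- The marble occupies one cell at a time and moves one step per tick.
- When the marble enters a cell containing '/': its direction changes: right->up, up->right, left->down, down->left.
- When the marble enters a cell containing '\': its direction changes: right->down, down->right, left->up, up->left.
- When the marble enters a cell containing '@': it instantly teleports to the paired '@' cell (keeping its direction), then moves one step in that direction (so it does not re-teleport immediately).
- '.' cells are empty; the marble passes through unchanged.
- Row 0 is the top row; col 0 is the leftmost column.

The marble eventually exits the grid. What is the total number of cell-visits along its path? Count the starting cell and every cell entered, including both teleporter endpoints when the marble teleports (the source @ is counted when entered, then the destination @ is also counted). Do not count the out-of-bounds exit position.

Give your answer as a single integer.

Step 1: enter (3,0), '.' pass, move right to (3,1)
Step 2: enter (3,1), '.' pass, move right to (3,2)
Step 3: enter (3,2), '.' pass, move right to (3,3)
Step 4: enter (3,3), '/' deflects right->up, move up to (2,3)
Step 5: enter (2,3), '.' pass, move up to (1,3)
Step 6: enter (1,3), '.' pass, move up to (0,3)
Step 7: enter (0,3), '.' pass, move up to (-1,3)
Step 8: at (-1,3) — EXIT via top edge, pos 3
Path length (cell visits): 7

Answer: 7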